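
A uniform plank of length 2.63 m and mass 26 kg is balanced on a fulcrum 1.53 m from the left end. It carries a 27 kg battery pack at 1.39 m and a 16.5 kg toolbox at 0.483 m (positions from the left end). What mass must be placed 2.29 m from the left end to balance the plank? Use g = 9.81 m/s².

m ≈ 35.1 kg

Taking torques about the fulcrum (at 1.53 m from the left end):
Beam weight: 26 × 9.81 = 255.1 N down at 1.315 m → arm 0.215 m, τ = 255.1 × 0.215 = 54.85 N·m counterclockwise.
Battery pack: 27 × 9.81 = 264.9 N down at 1.39 m → arm 0.14 m, τ = 264.9 × 0.14 = 37.09 N·m counterclockwise.
Toolbox: 16.5 × 9.81 = 161.9 N down at 0.483 m → arm 1.047 m, τ = 161.9 × 1.047 = 169.5 N·m counterclockwise.
Net moment of known loads = 261.4 N·m counterclockwise.
An unknown mass m at 2.29 m has arm 0.76 m; its moment is m·g·0.76 clockwise.
Στ = 0 ⇒ m × 9.81 × 0.76 = 261.4 ⇒ m = 261.4 / (9.81 × 0.76) = 35.1 kg.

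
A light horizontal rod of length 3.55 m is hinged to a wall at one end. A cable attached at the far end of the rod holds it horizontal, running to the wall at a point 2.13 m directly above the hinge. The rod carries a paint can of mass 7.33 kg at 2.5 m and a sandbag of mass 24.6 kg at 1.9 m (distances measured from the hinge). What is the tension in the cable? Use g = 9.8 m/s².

Taking torques about the hinge:
Paint can: 7.33 × 9.8 = 71.83 N down at 2.5 m → arm 2.5 m, τ = 71.83 × 2.5 = 179.6 N·m clockwise.
Sandbag: 24.6 × 9.8 = 241.1 N down at 1.9 m → arm 1.9 m, τ = 241.1 × 1.9 = 458.1 N·m clockwise.
Total clockwise load moment = 637.7 N·m.
The cable tension T acts at 3.55 m; only its component perpendicular to the rod, T sinθ, produces torque. sinθ = h/√(h²+d²) = 2.13/√(2.13²+3.55²) = 0.5145.
Setting net torque to zero: T × 3.55 × 0.5145 = 637.7 → T = 637.7 / 1.826 = 349 N.

T ≈ 349 N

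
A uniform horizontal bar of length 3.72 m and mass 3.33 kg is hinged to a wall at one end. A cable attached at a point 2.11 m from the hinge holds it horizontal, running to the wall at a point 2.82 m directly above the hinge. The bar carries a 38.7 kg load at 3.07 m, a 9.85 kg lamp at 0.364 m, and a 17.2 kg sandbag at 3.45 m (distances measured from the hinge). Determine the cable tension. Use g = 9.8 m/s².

About the hinge:
Beam weight: 3.33 × 9.8 = 32.63 N down at 1.86 m → arm 1.86 m, τ = 32.63 × 1.86 = 60.69 N·m clockwise.
Load: 38.7 × 9.8 = 379.3 N down at 3.07 m → arm 3.07 m, τ = 379.3 × 3.07 = 1164 N·m clockwise.
Lamp: 9.85 × 9.8 = 96.53 N down at 0.364 m → arm 0.364 m, τ = 96.53 × 0.364 = 35.14 N·m clockwise.
Sandbag: 17.2 × 9.8 = 168.6 N down at 3.45 m → arm 3.45 m, τ = 168.6 × 3.45 = 581.7 N·m clockwise.
Total clockwise load moment = 1842 N·m.
The cable tension T acts at 2.11 m; only its component perpendicular to the bar, T sinθ, produces torque. sinθ = h/√(h²+d²) = 2.82/√(2.82²+2.11²) = 0.8007.
Setting net torque to zero: T × 2.11 × 0.8007 = 1842 → T = 1842 / 1.689 = 1090 N.

T ≈ 1090 N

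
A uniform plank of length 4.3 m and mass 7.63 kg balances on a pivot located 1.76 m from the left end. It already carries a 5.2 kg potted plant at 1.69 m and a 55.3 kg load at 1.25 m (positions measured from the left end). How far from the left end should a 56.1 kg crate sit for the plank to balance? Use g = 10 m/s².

Sum moments about the pivot (at 1.76 m from the left end) (the support reaction has zero arm there).
Beam weight: 7.63 × 10 = 76.3 N down at 2.15 m → arm 0.39 m, τ = 76.3 × 0.39 = 29.76 N·m clockwise.
Potted plant: 5.2 × 10 = 52 N down at 1.69 m → arm 0.07 m, τ = 52 × 0.07 = 3.64 N·m counterclockwise.
Load: 55.3 × 10 = 553 N down at 1.25 m → arm 0.51 m, τ = 553 × 0.51 = 282 N·m counterclockwise.
Net moment of existing loads = 255.9 N·m counterclockwise.
The crate weighs 56.1 × 10 = 561 N and must supply an equal clockwise moment, so its lever arm about the pivot is 255.9 / 561 = 0.456 m.
That puts it at 1.76 + 0.456 = 2.22 m from the left end.

x ≈ 2.22 m from the left end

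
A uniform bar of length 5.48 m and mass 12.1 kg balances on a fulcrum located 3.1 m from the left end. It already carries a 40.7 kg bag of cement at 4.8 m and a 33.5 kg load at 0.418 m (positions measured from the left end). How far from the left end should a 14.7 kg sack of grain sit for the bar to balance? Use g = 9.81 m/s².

Choose the fulcrum (at 3.1 m from the left end) as the axis so the support reaction has zero arm there.
Beam weight: 12.1 × 9.81 = 118.7 N down at 2.74 m → arm 0.36 m, τ = 118.7 × 0.36 = 42.73 N·m counterclockwise.
Bag of cement: 40.7 × 9.81 = 399.3 N down at 4.8 m → arm 1.7 m, τ = 399.3 × 1.7 = 678.8 N·m clockwise.
Load: 33.5 × 9.81 = 328.6 N down at 0.418 m → arm 2.682 m, τ = 328.6 × 2.682 = 881.3 N·m counterclockwise.
Net moment of existing loads = 245.2 N·m counterclockwise.
The sack of grain weighs 14.7 × 9.81 = 144.2 N and must supply an equal clockwise moment, so its lever arm about the fulcrum is 245.2 / 144.2 = 1.7 m.
That puts it at 3.1 + 1.7 = 4.8 m from the left end.

x ≈ 4.8 m from the left end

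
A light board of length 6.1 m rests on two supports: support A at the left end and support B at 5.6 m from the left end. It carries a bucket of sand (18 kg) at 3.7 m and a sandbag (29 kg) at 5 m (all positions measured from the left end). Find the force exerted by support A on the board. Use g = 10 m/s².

Taking torques about support B:
Bucket of sand: 18 × 10 = 180 N down at 3.7 m → arm 1.9 m, τ = 180 × 1.9 = 342 N·m counterclockwise.
Sandbag: 29 × 10 = 290 N down at 5 m → arm 0.6 m, τ = 290 × 0.6 = 174 N·m counterclockwise.
Net load moment about support B = 516 N·m counterclockwise.
Reaction R at support A is upward at 0 m, arm 5.6 m → moment R × 5.6 clockwise.
For rotational equilibrium, R × 5.6 = 516, so R = 92.1 N.

R_A ≈ 92.1 N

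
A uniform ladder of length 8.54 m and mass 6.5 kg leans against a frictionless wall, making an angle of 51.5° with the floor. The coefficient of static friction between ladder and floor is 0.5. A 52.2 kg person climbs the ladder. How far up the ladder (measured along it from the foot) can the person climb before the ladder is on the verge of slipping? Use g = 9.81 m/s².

About the foot of the ladder:
Ladder weight 6.5×9.81 = 63.77 N acts at 4.27 m along the ladder; its horizontal arm is 4.27·cos51.5° = 2.658 m → τ = 169.5 N·m clockwise.
Person weight 52.2×9.81 = 512.1 N at distance d → arm d·cos51.5° → τ = 512.1·d·0.6225 clockwise.
Wall normal N at the top has arm L sinθ = 6.683 m counterclockwise, so Στ = 0 gives N·6.683 = 169.5 + 318.8·d.
ΣFy = 0 ⇒ N_floor = 575.9 N, so the maximum friction is μ_s·N_floor = 0.5×575.9 = 287.9 N. ΣFx = 0 ⇒ N_wall = f, so at the slipping point N = 287.9 N.
Substituting: 287.9×6.683 = 169.5 + 318.8·d ⇒ d = (1924 − 169.5) / 318.8 = 5.5 m.

d ≈ 5.5 m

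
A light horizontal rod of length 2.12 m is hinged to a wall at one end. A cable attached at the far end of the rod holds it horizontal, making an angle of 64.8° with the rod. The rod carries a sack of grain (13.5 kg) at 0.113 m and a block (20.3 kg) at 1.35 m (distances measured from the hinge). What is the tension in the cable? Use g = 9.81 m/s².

T ≈ 148 N

Sum moments about the hinge (the unknown hinge reaction has zero arm there).
Sack of grain: 13.5 × 9.81 = 132.4 N down at 0.113 m → arm 0.113 m, τ = 132.4 × 0.113 = 14.96 N·m clockwise.
Block: 20.3 × 9.81 = 199.1 N down at 1.35 m → arm 1.35 m, τ = 199.1 × 1.35 = 268.8 N·m clockwise.
Total clockwise load moment = 283.8 N·m.
The cable tension T acts at 2.12 m; only its component perpendicular to the rod, T sinθ, produces torque. sin 64.8° = 0.9048.
Setting net torque to zero: T × 2.12 × 0.9048 = 283.8 → T = 283.8 / 1.918 = 148 N.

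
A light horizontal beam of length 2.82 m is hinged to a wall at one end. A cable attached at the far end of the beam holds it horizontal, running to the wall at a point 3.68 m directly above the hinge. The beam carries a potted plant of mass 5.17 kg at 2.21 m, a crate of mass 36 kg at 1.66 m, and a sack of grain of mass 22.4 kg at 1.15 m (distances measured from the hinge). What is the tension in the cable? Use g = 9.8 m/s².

T ≈ 424 N

Sum moments about the hinge (the unknown hinge reaction has zero arm there).
Potted plant: 5.17 × 9.8 = 50.67 N down at 2.21 m → arm 2.21 m, τ = 50.67 × 2.21 = 112 N·m clockwise.
Crate: 36 × 9.8 = 352.8 N down at 1.66 m → arm 1.66 m, τ = 352.8 × 1.66 = 585.6 N·m clockwise.
Sack of grain: 22.4 × 9.8 = 219.5 N down at 1.15 m → arm 1.15 m, τ = 219.5 × 1.15 = 252.4 N·m clockwise.
Total clockwise load moment = 950 N·m.
The cable tension T acts at 2.82 m; only its component perpendicular to the beam, T sinθ, produces torque. sinθ = h/√(h²+d²) = 3.68/√(3.68²+2.82²) = 0.7937.
Setting net torque to zero: T × 2.82 × 0.7937 = 950 → T = 950 / 2.238 = 424 N.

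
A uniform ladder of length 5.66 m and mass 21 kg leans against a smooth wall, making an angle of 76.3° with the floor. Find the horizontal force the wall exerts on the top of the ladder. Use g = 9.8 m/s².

Take moments about the foot of the ladder.
Ladder weight 21×9.8 = 205.8 N acts at 2.83 m along the ladder; its horizontal arm is 2.83·cos76.3° = 0.6703 m → τ = 137.9 N·m clockwise.
Wall normal N acts horizontally at the top; its moment arm is the height L sinθ = 5.66·sin76.3° = 5.499 m, counterclockwise.
For rotational equilibrium, N × 5.499 = 137.9, so N = 25.1 N.

N_wall ≈ 25.1 N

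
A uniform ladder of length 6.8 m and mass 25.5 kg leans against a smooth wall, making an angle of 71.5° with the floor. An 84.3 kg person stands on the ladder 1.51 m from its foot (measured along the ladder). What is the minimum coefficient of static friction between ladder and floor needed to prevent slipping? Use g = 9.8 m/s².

μ_min ≈ 0.0959

Sum moments about the foot of the ladder (the floor normal and friction both act there and drop out).
Ladder weight 25.5×9.8 = 249.9 N acts at 3.4 m along the ladder; its horizontal arm is 3.4·cos71.5° = 1.079 m → τ = 269.6 N·m clockwise.
Person: 84.3×9.8 = 826.1 N at 1.51 m → arm 0.4791 m → τ = 395.8 N·m clockwise.
Wall normal N acts horizontally at the top; its moment arm is the height L sinθ = 6.8·sin71.5° = 6.449 m, counterclockwise.
Balancing moments: N × 6.449 = 665.4, giving N = 103.2 N.
ΣFx = 0 ⇒ f = N_wall = 103.2 N. ΣFy = 0 ⇒ N_floor = 1076 N.
μ_min = f / N_floor = 103.2 / 1076 = 0.0959.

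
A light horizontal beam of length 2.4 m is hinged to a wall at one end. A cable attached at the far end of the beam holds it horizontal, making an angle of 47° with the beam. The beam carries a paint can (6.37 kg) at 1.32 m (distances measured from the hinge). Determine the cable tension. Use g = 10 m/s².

Take moments about the hinge.
Paint can: 6.37 × 10 = 63.7 N down at 1.32 m → arm 1.32 m, τ = 63.7 × 1.32 = 84.08 N·m clockwise.
Total clockwise load moment = 84.08 N·m.
The cable tension T acts at 2.4 m; only its component perpendicular to the beam, T sinθ, produces torque. sin 47° = 0.7314.
For rotational equilibrium, T × 2.4 × 0.7314 = 84.08, so T = 84.08 / 1.755 = 47.9 N.

T ≈ 47.9 N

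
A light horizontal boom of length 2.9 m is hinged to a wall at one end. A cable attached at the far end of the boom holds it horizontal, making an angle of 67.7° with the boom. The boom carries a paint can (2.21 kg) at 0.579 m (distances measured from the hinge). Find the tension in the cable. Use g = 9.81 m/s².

About the hinge:
Paint can: 2.21 × 9.81 = 21.68 N down at 0.579 m → arm 0.579 m, τ = 21.68 × 0.579 = 12.55 N·m clockwise.
Total clockwise load moment = 12.55 N·m.
The cable tension T acts at 2.9 m; only its component perpendicular to the boom, T sinθ, produces torque. sin 67.7° = 0.9252.
For rotational equilibrium, T × 2.9 × 0.9252 = 12.55, so T = 12.55 / 2.683 = 4.68 N.

T ≈ 4.68 N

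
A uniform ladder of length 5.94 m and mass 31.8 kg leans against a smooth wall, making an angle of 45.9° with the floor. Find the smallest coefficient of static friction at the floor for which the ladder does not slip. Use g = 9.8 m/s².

Take moments about the foot of the ladder.
Ladder weight 31.8×9.8 = 311.6 N acts at 2.97 m along the ladder; its horizontal arm is 2.97·cos45.9° = 2.067 m → τ = 644.1 N·m clockwise.
Wall normal N acts horizontally at the top; its moment arm is the height L sinθ = 5.94·sin45.9° = 4.266 m, counterclockwise.
For rotational equilibrium, N × 4.266 = 644.1, so N = 151 N.
ΣFx = 0 ⇒ f = N_wall = 151 N. ΣFy = 0 ⇒ N_floor = 311.6 N.
μ_min = f / N_floor = 151 / 311.6 = 0.485.

μ_min ≈ 0.485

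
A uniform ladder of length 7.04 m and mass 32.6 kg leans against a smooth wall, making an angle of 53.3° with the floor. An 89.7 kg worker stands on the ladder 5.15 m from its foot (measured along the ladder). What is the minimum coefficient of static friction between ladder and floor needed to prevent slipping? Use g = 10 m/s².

Take moments about the foot of the ladder.
Ladder weight 32.6×10 = 326 N acts at 3.52 m along the ladder; its horizontal arm is 3.52·cos53.3° = 2.104 m → τ = 685.9 N·m clockwise.
Worker: 89.7×10 = 897 N at 5.15 m → arm 3.078 m → τ = 2761 N·m clockwise.
Wall normal N acts horizontally at the top; its moment arm is the height L sinθ = 7.04·sin53.3° = 5.645 m, counterclockwise.
Setting net torque to zero: N × 5.645 = 3447 → N = 610.6 N.
ΣFx = 0 ⇒ f = N_wall = 610.6 N. ΣFy = 0 ⇒ N_floor = 1223 N.
μ_min = f / N_floor = 610.6 / 1223 = 0.499.

μ_min ≈ 0.499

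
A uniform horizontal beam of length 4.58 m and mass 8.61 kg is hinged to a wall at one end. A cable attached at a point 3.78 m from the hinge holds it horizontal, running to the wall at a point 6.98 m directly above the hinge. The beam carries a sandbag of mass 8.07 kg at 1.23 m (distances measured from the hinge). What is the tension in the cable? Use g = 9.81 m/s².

T ≈ 87.5 N

Sum moments about the hinge (the unknown hinge reaction has zero arm there).
Beam weight: 8.61 × 9.81 = 84.46 N down at 2.29 m → arm 2.29 m, τ = 84.46 × 2.29 = 193.4 N·m clockwise.
Sandbag: 8.07 × 9.81 = 79.17 N down at 1.23 m → arm 1.23 m, τ = 79.17 × 1.23 = 97.38 N·m clockwise.
Total clockwise load moment = 290.8 N·m.
The cable tension T acts at 3.78 m; only its component perpendicular to the beam, T sinθ, produces torque. sinθ = h/√(h²+d²) = 6.98/√(6.98²+3.78²) = 0.8793.
Setting net torque to zero: T × 3.78 × 0.8793 = 290.8 → T = 290.8 / 3.324 = 87.5 N.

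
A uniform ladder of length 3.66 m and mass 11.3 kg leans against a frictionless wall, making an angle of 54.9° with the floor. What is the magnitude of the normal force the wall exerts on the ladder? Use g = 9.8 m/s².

Sum moments about the foot of the ladder (the floor normal and friction both act there and drop out).
Ladder weight 11.3×9.8 = 110.7 N acts at 1.83 m along the ladder; its horizontal arm is 1.83·cos54.9° = 1.052 m → τ = 116.5 N·m clockwise.
Wall normal N acts horizontally at the top; its moment arm is the height L sinθ = 3.66·sin54.9° = 2.994 m, counterclockwise.
For rotational equilibrium, N × 2.994 = 116.5, so N = 38.9 N.

N_wall ≈ 38.9 N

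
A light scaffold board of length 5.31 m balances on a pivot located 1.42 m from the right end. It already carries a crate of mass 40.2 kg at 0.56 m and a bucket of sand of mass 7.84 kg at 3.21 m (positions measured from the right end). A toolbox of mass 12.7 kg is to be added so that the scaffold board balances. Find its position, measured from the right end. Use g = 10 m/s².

x ≈ 3.04 m from the right end

Sum moments about the pivot (at 1.42 m from the right end) (the support reaction has zero arm there).
Crate: 40.2 × 10 = 402 N down at 0.56 m → arm 0.86 m, τ = 402 × 0.86 = 345.7 N·m clockwise.
Bucket of sand: 7.84 × 10 = 78.4 N down at 3.21 m → arm 1.79 m, τ = 78.4 × 1.79 = 140.3 N·m counterclockwise.
Net moment of existing loads = 205.4 N·m clockwise.
The toolbox weighs 12.7 × 10 = 127 N and must supply an equal counterclockwise moment, so its lever arm about the pivot is 205.4 / 127 = 1.62 m.
That puts it at 1.42 + 1.62 = 3.04 m from the right end.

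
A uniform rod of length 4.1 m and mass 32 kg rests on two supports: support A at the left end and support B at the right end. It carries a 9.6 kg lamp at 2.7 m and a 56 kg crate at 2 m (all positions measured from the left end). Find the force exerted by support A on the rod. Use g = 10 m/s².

R_A ≈ 480 N

Taking torques about support B:
Beam weight: 32 × 10 = 320 N down at 2.05 m → arm 2.05 m, τ = 320 × 2.05 = 656 N·m counterclockwise.
Lamp: 9.6 × 10 = 96 N down at 2.7 m → arm 1.4 m, τ = 96 × 1.4 = 134.4 N·m counterclockwise.
Crate: 56 × 10 = 560 N down at 2 m → arm 2.1 m, τ = 560 × 2.1 = 1176 N·m counterclockwise.
Net load moment about support B = 1966 N·m counterclockwise.
Reaction R at support A is upward at 0 m, arm 4.1 m → moment R × 4.1 clockwise.
Balancing moments: R × 4.1 = 1966, giving R = 480 N.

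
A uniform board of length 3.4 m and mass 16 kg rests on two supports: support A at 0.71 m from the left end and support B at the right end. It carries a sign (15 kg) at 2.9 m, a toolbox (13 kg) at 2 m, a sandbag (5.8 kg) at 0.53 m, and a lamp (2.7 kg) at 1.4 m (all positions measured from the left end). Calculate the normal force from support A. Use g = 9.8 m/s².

Choose support B as the axis so its reaction then has zero moment arm.
Beam weight: 16 × 9.8 = 156.8 N down at 1.7 m → arm 1.7 m, τ = 156.8 × 1.7 = 266.6 N·m counterclockwise.
Sign: 15 × 9.8 = 147 N down at 2.9 m → arm 0.5 m, τ = 147 × 0.5 = 73.5 N·m counterclockwise.
Toolbox: 13 × 9.8 = 127.4 N down at 2 m → arm 1.4 m, τ = 127.4 × 1.4 = 178.4 N·m counterclockwise.
Sandbag: 5.8 × 9.8 = 56.84 N down at 0.53 m → arm 2.87 m, τ = 56.84 × 2.87 = 163.1 N·m counterclockwise.
Lamp: 2.7 × 9.8 = 26.46 N down at 1.4 m → arm 2 m, τ = 26.46 × 2 = 52.92 N·m counterclockwise.
Net load moment about support B = 734.5 N·m counterclockwise.
Reaction R at support A is upward at 0.71 m, arm 2.69 m → moment R × 2.69 clockwise.
Setting net torque to zero: R × 2.69 = 734.5 → R = 273 N.

R_A ≈ 273 N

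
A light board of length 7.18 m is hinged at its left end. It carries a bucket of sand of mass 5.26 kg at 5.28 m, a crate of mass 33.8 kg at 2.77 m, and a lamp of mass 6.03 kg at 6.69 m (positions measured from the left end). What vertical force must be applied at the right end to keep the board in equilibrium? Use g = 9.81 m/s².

Sum moments about the left end (the unknown pivot reaction has zero arm there).
Bucket of sand: 5.26 × 9.81 = 51.6 N down at 5.28 m → arm 5.28 m, τ = 51.6 × 5.28 = 272.4 N·m clockwise.
Crate: 33.8 × 9.81 = 331.6 N down at 2.77 m → arm 2.77 m, τ = 331.6 × 2.77 = 918.5 N·m clockwise.
Lamp: 6.03 × 9.81 = 59.15 N down at 6.69 m → arm 6.69 m, τ = 59.15 × 6.69 = 395.7 N·m clockwise.
Net moment of the loads = 1587 N·m clockwise.
The upward force F acts at the right end, arm 7.18 m, giving F × 7.18 counterclockwise.
Setting net torque to zero: F × 7.18 = 1587 → F = 1587 / 7.18 = 221 N.

F ≈ 221 N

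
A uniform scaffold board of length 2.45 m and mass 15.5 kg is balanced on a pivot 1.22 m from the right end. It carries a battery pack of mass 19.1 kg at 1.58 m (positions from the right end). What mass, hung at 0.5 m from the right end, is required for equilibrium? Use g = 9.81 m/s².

m ≈ 9.66 kg

Choose the pivot (at 1.22 m from the right end) as the axis so the support reaction has zero arm there.
Beam weight: 15.5 × 9.81 = 152.1 N down at 1.225 m → arm 0.005 m, τ = 152.1 × 0.005 = 0.7605 N·m counterclockwise.
Battery pack: 19.1 × 9.81 = 187.4 N down at 1.58 m → arm 0.36 m, τ = 187.4 × 0.36 = 67.46 N·m counterclockwise.
Net moment of known loads = 68.22 N·m counterclockwise.
An unknown mass m at 0.5 m has arm 0.72 m; its moment is m·g·0.72 clockwise.
For rotational equilibrium, m × 9.81 × 0.72 = 68.22, so m = 68.22 / (9.81 × 0.72) = 9.66 kg.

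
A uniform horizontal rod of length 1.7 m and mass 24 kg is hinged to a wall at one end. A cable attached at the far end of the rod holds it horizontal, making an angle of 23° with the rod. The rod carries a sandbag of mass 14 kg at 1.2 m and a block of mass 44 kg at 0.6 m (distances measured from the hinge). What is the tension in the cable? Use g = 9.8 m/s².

T ≈ 938 N

Taking torques about the hinge:
Beam weight: 24 × 9.8 = 235.2 N down at 0.85 m → arm 0.85 m, τ = 235.2 × 0.85 = 199.9 N·m clockwise.
Sandbag: 14 × 9.8 = 137.2 N down at 1.2 m → arm 1.2 m, τ = 137.2 × 1.2 = 164.6 N·m clockwise.
Block: 44 × 9.8 = 431.2 N down at 0.6 m → arm 0.6 m, τ = 431.2 × 0.6 = 258.7 N·m clockwise.
Total clockwise load moment = 623.2 N·m.
The cable tension T acts at 1.7 m; only its component perpendicular to the rod, T sinθ, produces torque. sin 23° = 0.3907.
Setting net torque to zero: T × 1.7 × 0.3907 = 623.2 → T = 623.2 / 0.6642 = 938 N.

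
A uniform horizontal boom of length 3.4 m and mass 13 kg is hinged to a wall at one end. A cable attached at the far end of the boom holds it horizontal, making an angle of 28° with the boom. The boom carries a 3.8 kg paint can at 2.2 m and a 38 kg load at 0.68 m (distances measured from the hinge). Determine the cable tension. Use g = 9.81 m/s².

T ≈ 346 N

Taking torques about the hinge:
Beam weight: 13 × 9.81 = 127.5 N down at 1.7 m → arm 1.7 m, τ = 127.5 × 1.7 = 216.8 N·m clockwise.
Paint can: 3.8 × 9.81 = 37.28 N down at 2.2 m → arm 2.2 m, τ = 37.28 × 2.2 = 82.02 N·m clockwise.
Load: 38 × 9.81 = 372.8 N down at 0.68 m → arm 0.68 m, τ = 372.8 × 0.68 = 253.5 N·m clockwise.
Total clockwise load moment = 552.3 N·m.
The cable tension T acts at 3.4 m; only its component perpendicular to the boom, T sinθ, produces torque. sin 28° = 0.4695.
Στ = 0 ⇒ T × 3.4 × 0.4695 = 552.3 ⇒ T = 552.3 / 1.596 = 346 N.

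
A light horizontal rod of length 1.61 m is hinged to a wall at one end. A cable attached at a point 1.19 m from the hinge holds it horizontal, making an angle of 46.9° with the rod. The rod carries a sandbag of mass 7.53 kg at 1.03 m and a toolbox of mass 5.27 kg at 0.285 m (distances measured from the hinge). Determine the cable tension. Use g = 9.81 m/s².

Taking torques about the hinge:
Sandbag: 7.53 × 9.81 = 73.87 N down at 1.03 m → arm 1.03 m, τ = 73.87 × 1.03 = 76.09 N·m clockwise.
Toolbox: 5.27 × 9.81 = 51.7 N down at 0.285 m → arm 0.285 m, τ = 51.7 × 0.285 = 14.73 N·m clockwise.
Total clockwise load moment = 90.82 N·m.
The cable tension T acts at 1.19 m; only its component perpendicular to the rod, T sinθ, produces torque. sin 46.9° = 0.7302.
Στ = 0 ⇒ T × 1.19 × 0.7302 = 90.82 ⇒ T = 90.82 / 0.8689 = 105 N.

T ≈ 105 N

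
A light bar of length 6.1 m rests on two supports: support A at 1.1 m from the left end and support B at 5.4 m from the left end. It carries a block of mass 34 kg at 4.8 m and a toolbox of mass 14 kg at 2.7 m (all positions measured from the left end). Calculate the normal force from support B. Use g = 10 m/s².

R_B ≈ 345 N

Taking torques about support A:
Block: 34 × 10 = 340 N down at 4.8 m → arm 3.7 m, τ = 340 × 3.7 = 1258 N·m clockwise.
Toolbox: 14 × 10 = 140 N down at 2.7 m → arm 1.6 m, τ = 140 × 1.6 = 224 N·m clockwise.
Net load moment about support A = 1482 N·m clockwise.
Reaction R at support B is upward at 5.4 m, arm 4.3 m → moment R × 4.3 counterclockwise.
Balancing moments: R × 4.3 = 1482, giving R = 345 N.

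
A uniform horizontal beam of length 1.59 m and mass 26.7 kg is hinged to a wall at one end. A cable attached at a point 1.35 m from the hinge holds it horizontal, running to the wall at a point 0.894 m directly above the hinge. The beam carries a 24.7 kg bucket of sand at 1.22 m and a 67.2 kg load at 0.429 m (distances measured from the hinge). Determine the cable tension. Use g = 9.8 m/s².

T ≈ 1050 N

Choose the hinge as the axis so the unknown hinge reaction has zero arm there.
Beam weight: 26.7 × 9.8 = 261.7 N down at 0.795 m → arm 0.795 m, τ = 261.7 × 0.795 = 208.1 N·m clockwise.
Bucket of sand: 24.7 × 9.8 = 242.1 N down at 1.22 m → arm 1.22 m, τ = 242.1 × 1.22 = 295.4 N·m clockwise.
Load: 67.2 × 9.8 = 658.6 N down at 0.429 m → arm 0.429 m, τ = 658.6 × 0.429 = 282.5 N·m clockwise.
Total clockwise load moment = 786 N·m.
The cable tension T acts at 1.35 m; only its component perpendicular to the beam, T sinθ, produces torque. sinθ = h/√(h²+d²) = 0.894/√(0.894²+1.35²) = 0.5521.
For rotational equilibrium, T × 1.35 × 0.5521 = 786, so T = 786 / 0.7453 = 1050 N.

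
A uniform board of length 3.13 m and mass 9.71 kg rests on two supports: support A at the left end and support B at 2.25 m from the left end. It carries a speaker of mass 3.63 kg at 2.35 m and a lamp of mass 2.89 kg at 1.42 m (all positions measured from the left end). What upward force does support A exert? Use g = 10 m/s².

R_A ≈ 38.6 N

Take moments about support B.
Beam weight: 9.71 × 10 = 97.1 N down at 1.565 m → arm 0.685 m, τ = 97.1 × 0.685 = 66.51 N·m counterclockwise.
Speaker: 3.63 × 10 = 36.3 N down at 2.35 m → arm 0.1 m, τ = 36.3 × 0.1 = 3.63 N·m clockwise.
Lamp: 2.89 × 10 = 28.9 N down at 1.42 m → arm 0.83 m, τ = 28.9 × 0.83 = 23.99 N·m counterclockwise.
Net load moment about support B = 86.87 N·m counterclockwise.
Reaction R at support A is upward at 0 m, arm 2.25 m → moment R × 2.25 clockwise.
Στ = 0 ⇒ R × 2.25 = 86.87 ⇒ R = 38.6 N.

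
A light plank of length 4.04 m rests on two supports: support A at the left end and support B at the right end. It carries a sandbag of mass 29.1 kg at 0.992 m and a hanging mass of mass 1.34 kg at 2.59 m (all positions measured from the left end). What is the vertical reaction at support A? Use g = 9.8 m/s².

R_A ≈ 220 N

About support B:
Sandbag: 29.1 × 9.8 = 285.2 N down at 0.992 m → arm 3.048 m, τ = 285.2 × 3.048 = 869.3 N·m counterclockwise.
Hanging mass: 1.34 × 9.8 = 13.13 N down at 2.59 m → arm 1.45 m, τ = 13.13 × 1.45 = 19.04 N·m counterclockwise.
Net load moment about support B = 888.3 N·m counterclockwise.
Reaction R at support A is upward at 0 m, arm 4.04 m → moment R × 4.04 clockwise.
Balancing moments: R × 4.04 = 888.3, giving R = 220 N.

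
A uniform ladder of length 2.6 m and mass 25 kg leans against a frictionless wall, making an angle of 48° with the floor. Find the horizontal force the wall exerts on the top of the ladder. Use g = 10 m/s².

Sum moments about the foot of the ladder (the floor normal and friction both act there and drop out).
Ladder weight 25×10 = 250 N acts at 1.3 m along the ladder; its horizontal arm is 1.3·cos48° = 0.8699 m → τ = 217.5 N·m clockwise.
Wall normal N acts horizontally at the top; its moment arm is the height L sinθ = 2.6·sin48° = 1.932 m, counterclockwise.
For rotational equilibrium, N × 1.932 = 217.5, so N = 113 N.

N_wall ≈ 113 N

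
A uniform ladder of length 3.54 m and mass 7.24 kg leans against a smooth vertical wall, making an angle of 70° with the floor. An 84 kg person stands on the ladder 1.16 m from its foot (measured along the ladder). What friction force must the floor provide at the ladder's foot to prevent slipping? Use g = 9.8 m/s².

f ≈ 111 N

Take moments about the foot of the ladder.
Ladder weight 7.24×9.8 = 70.95 N acts at 1.77 m along the ladder; its horizontal arm is 1.77·cos70° = 0.6054 m → τ = 42.95 N·m clockwise.
Person: 84×9.8 = 823.2 N at 1.16 m → arm 0.3967 m → τ = 326.6 N·m clockwise.
Wall normal N acts horizontally at the top; its moment arm is the height L sinθ = 3.54·sin70° = 3.327 m, counterclockwise.
For rotational equilibrium, N × 3.327 = 369.6, so N = 111 N.
ΣFx = 0: friction at the foot balances the wall's push, so f = N_wall = 111 N.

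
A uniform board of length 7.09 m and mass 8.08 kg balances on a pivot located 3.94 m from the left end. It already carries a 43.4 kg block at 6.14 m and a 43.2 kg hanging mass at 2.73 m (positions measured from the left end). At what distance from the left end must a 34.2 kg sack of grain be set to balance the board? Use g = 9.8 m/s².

x ≈ 2.77 m from the left end

About the pivot (at 3.94 m from the left end):
Beam weight: 8.08 × 9.8 = 79.18 N down at 3.545 m → arm 0.395 m, τ = 79.18 × 0.395 = 31.28 N·m counterclockwise.
Block: 43.4 × 9.8 = 425.3 N down at 6.14 m → arm 2.2 m, τ = 425.3 × 2.2 = 935.7 N·m clockwise.
Hanging mass: 43.2 × 9.8 = 423.4 N down at 2.73 m → arm 1.21 m, τ = 423.4 × 1.21 = 512.3 N·m counterclockwise.
Net moment of existing loads = 392.1 N·m clockwise.
The sack of grain weighs 34.2 × 9.8 = 335.2 N and must supply an equal counterclockwise moment, so its lever arm about the pivot is 392.1 / 335.2 = 1.17 m.
That puts it at 3.94 − 1.17 = 2.77 m from the left end.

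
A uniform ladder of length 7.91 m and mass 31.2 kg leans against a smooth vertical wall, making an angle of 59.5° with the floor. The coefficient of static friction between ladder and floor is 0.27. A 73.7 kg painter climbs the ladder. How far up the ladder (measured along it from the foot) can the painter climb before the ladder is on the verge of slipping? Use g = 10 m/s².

d ≈ 3.49 m

Taking torques about the foot of the ladder:
Ladder weight 31.2×10 = 312 N acts at 3.955 m along the ladder; its horizontal arm is 3.955·cos59.5° = 2.007 m → τ = 626.2 N·m clockwise.
Painter weight 73.7×10 = 737 N at distance d → arm d·cos59.5° → τ = 737·d·0.5075 clockwise.
Wall normal N at the top has arm L sinθ = 6.815 m counterclockwise, so Στ = 0 gives N·6.815 = 626.2 + 374·d.
ΣFy = 0 ⇒ N_floor = 1049 N, so the maximum friction is μ_s·N_floor = 0.27×1049 = 283.2 N. ΣFx = 0 ⇒ N_wall = f, so at the slipping point N = 283.2 N.
Substituting: 283.2×6.815 = 626.2 + 374·d ⇒ d = (1930 − 626.2) / 374 = 3.49 m.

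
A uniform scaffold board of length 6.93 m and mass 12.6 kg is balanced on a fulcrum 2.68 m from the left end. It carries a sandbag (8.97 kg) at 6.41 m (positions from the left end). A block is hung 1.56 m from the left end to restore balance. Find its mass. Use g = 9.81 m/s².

m ≈ 38.7 kg

Choose the fulcrum (at 2.68 m from the left end) as the axis so the support reaction has zero arm there.
Beam weight: 12.6 × 9.81 = 123.6 N down at 3.465 m → arm 0.785 m, τ = 123.6 × 0.785 = 97.03 N·m clockwise.
Sandbag: 8.97 × 9.81 = 88 N down at 6.41 m → arm 3.73 m, τ = 88 × 3.73 = 328.2 N·m clockwise.
Net moment of known loads = 425.2 N·m clockwise.
An unknown mass m at 1.56 m has arm 1.12 m; its moment is m·g·1.12 counterclockwise.
Στ = 0 ⇒ m × 9.81 × 1.12 = 425.2 ⇒ m = 425.2 / (9.81 × 1.12) = 38.7 kg.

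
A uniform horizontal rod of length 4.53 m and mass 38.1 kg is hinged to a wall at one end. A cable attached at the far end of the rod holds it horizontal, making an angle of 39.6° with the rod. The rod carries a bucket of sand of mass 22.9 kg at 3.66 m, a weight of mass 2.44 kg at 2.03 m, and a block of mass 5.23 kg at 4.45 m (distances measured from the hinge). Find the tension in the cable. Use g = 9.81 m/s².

T ≈ 674 N

About the hinge:
Beam weight: 38.1 × 9.81 = 373.8 N down at 2.265 m → arm 2.265 m, τ = 373.8 × 2.265 = 846.7 N·m clockwise.
Bucket of sand: 22.9 × 9.81 = 224.6 N down at 3.66 m → arm 3.66 m, τ = 224.6 × 3.66 = 822 N·m clockwise.
Weight: 2.44 × 9.81 = 23.94 N down at 2.03 m → arm 2.03 m, τ = 23.94 × 2.03 = 48.6 N·m clockwise.
Block: 5.23 × 9.81 = 51.31 N down at 4.45 m → arm 4.45 m, τ = 51.31 × 4.45 = 228.3 N·m clockwise.
Total clockwise load moment = 1946 N·m.
The cable tension T acts at 4.53 m; only its component perpendicular to the rod, T sinθ, produces torque. sin 39.6° = 0.6374.
Στ = 0 ⇒ T × 4.53 × 0.6374 = 1946 ⇒ T = 1946 / 2.887 = 674 N.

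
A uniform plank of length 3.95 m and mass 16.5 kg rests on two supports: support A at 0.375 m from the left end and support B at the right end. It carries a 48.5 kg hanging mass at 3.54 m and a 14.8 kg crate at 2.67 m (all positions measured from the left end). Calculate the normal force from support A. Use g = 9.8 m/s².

Sum moments about support B (its reaction then has zero moment arm).
Beam weight: 16.5 × 9.8 = 161.7 N down at 1.975 m → arm 1.975 m, τ = 161.7 × 1.975 = 319.4 N·m counterclockwise.
Hanging mass: 48.5 × 9.8 = 475.3 N down at 3.54 m → arm 0.41 m, τ = 475.3 × 0.41 = 194.9 N·m counterclockwise.
Crate: 14.8 × 9.8 = 145 N down at 2.67 m → arm 1.28 m, τ = 145 × 1.28 = 185.6 N·m counterclockwise.
Net load moment about support B = 699.9 N·m counterclockwise.
Reaction R at support A is upward at 0.375 m, arm 3.575 m → moment R × 3.575 clockwise.
For rotational equilibrium, R × 3.575 = 699.9, so R = 196 N.

R_A ≈ 196 N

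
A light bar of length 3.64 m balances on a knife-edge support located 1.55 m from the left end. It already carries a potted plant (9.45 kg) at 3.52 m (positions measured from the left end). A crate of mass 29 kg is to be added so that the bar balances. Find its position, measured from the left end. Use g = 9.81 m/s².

x ≈ 0.908 m from the left end

Taking torques about the knife-edge support (at 1.55 m from the left end):
Potted plant: 9.45 × 9.81 = 92.7 N down at 3.52 m → arm 1.97 m, τ = 92.7 × 1.97 = 182.6 N·m clockwise.
Net moment of existing loads = 182.6 N·m clockwise.
The crate weighs 29 × 9.81 = 284.5 N and must supply an equal counterclockwise moment, so its lever arm about the knife-edge support is 182.6 / 284.5 = 0.642 m.
That puts it at 1.55 − 0.642 = 0.908 m from the left end.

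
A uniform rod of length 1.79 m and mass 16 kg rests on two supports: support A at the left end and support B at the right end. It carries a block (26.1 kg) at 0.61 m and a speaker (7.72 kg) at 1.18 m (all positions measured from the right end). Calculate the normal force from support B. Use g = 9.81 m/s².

R_B ≈ 273 N

About support A:
Beam weight: 16 × 9.81 = 157 N down at 0.895 m → arm 0.895 m, τ = 157 × 0.895 = 140.5 N·m clockwise.
Block: 26.1 × 9.81 = 256 N down at 0.61 m → arm 1.18 m, τ = 256 × 1.18 = 302.1 N·m clockwise.
Speaker: 7.72 × 9.81 = 75.73 N down at 1.18 m → arm 0.61 m, τ = 75.73 × 0.61 = 46.2 N·m clockwise.
Net load moment about support A = 488.8 N·m clockwise.
Reaction R at support B is upward at 0 m, arm 1.79 m → moment R × 1.79 counterclockwise.
Balancing moments: R × 1.79 = 488.8, giving R = 273 N.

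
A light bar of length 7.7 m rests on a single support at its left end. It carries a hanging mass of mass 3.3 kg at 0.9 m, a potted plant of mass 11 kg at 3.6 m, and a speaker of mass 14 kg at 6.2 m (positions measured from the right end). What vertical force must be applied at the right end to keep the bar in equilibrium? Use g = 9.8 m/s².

About the left end:
Hanging mass: 3.3 × 9.8 = 32.34 N down at 0.9 m → arm 6.8 m, τ = 32.34 × 6.8 = 219.9 N·m clockwise.
Potted plant: 11 × 9.8 = 107.8 N down at 3.6 m → arm 4.1 m, τ = 107.8 × 4.1 = 442 N·m clockwise.
Speaker: 14 × 9.8 = 137.2 N down at 6.2 m → arm 1.5 m, τ = 137.2 × 1.5 = 205.8 N·m clockwise.
Net moment of the loads = 867.7 N·m clockwise.
The upward force F acts at the right end, arm 7.7 m, giving F × 7.7 counterclockwise.
Balancing moments: F × 7.7 = 867.7, giving F = 867.7 / 7.7 = 113 N.

F ≈ 113 N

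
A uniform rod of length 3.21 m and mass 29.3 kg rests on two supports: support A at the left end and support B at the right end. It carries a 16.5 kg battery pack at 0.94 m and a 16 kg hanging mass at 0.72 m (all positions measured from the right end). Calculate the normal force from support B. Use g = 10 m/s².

Take moments about support A.
Beam weight: 29.3 × 10 = 293 N down at 1.605 m → arm 1.605 m, τ = 293 × 1.605 = 470.3 N·m clockwise.
Battery pack: 16.5 × 10 = 165 N down at 0.94 m → arm 2.27 m, τ = 165 × 2.27 = 374.6 N·m clockwise.
Hanging mass: 16 × 10 = 160 N down at 0.72 m → arm 2.49 m, τ = 160 × 2.49 = 398.4 N·m clockwise.
Net load moment about support A = 1243 N·m clockwise.
Reaction R at support B is upward at 0 m, arm 3.21 m → moment R × 3.21 counterclockwise.
Στ = 0 ⇒ R × 3.21 = 1243 ⇒ R = 387 N.

R_B ≈ 387 N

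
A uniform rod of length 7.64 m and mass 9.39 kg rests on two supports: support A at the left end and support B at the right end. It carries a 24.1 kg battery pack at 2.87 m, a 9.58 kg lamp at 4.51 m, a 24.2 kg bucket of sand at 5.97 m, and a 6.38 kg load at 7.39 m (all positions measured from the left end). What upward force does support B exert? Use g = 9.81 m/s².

About support A:
Beam weight: 9.39 × 9.81 = 92.12 N down at 3.82 m → arm 3.82 m, τ = 92.12 × 3.82 = 351.9 N·m clockwise.
Battery pack: 24.1 × 9.81 = 236.4 N down at 2.87 m → arm 2.87 m, τ = 236.4 × 2.87 = 678.5 N·m clockwise.
Lamp: 9.58 × 9.81 = 93.98 N down at 4.51 m → arm 4.51 m, τ = 93.98 × 4.51 = 423.8 N·m clockwise.
Bucket of sand: 24.2 × 9.81 = 237.4 N down at 5.97 m → arm 5.97 m, τ = 237.4 × 5.97 = 1417 N·m clockwise.
Load: 6.38 × 9.81 = 62.59 N down at 7.39 m → arm 7.39 m, τ = 62.59 × 7.39 = 462.5 N·m clockwise.
Net load moment about support A = 3334 N·m clockwise.
Reaction R at support B is upward at 7.64 m, arm 7.64 m → moment R × 7.64 counterclockwise.
Setting net torque to zero: R × 7.64 = 3334 → R = 436 N.

R_B ≈ 436 N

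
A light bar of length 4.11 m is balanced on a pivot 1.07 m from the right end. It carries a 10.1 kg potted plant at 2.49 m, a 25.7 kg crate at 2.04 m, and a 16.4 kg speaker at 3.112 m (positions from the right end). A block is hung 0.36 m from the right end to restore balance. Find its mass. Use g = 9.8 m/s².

Choose the pivot (at 1.07 m from the right end) as the axis so the support reaction has zero arm there.
Potted plant: 10.1 × 9.8 = 98.98 N down at 2.49 m → arm 1.42 m, τ = 98.98 × 1.42 = 140.6 N·m counterclockwise.
Crate: 25.7 × 9.8 = 251.9 N down at 2.04 m → arm 0.97 m, τ = 251.9 × 0.97 = 244.3 N·m counterclockwise.
Speaker: 16.4 × 9.8 = 160.7 N down at 3.112 m → arm 2.042 m, τ = 160.7 × 2.042 = 328.1 N·m counterclockwise.
Net moment of known loads = 713 N·m counterclockwise.
An unknown mass m at 0.36 m has arm 0.71 m; its moment is m·g·0.71 clockwise.
For rotational equilibrium, m × 9.8 × 0.71 = 713, so m = 713 / (9.8 × 0.71) = 102 kg.

m ≈ 102 kg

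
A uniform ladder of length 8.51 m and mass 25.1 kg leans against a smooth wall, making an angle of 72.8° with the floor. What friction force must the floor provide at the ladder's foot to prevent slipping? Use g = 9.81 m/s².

f ≈ 38.1 N

Sum moments about the foot of the ladder (the floor normal and friction both act there and drop out).
Ladder weight 25.1×9.81 = 246.2 N acts at 4.255 m along the ladder; its horizontal arm is 4.255·cos72.8° = 1.258 m → τ = 309.7 N·m clockwise.
Wall normal N acts horizontally at the top; its moment arm is the height L sinθ = 8.51·sin72.8° = 8.129 m, counterclockwise.
Balancing moments: N × 8.129 = 309.7, giving N = 38.1 N.
ΣFx = 0: friction at the foot balances the wall's push, so f = N_wall = 38.1 N.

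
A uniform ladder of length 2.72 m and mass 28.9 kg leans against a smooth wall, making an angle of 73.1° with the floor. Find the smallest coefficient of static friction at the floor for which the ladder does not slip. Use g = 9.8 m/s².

μ_min ≈ 0.152

Choose the foot of the ladder as the axis so the floor normal and friction both act there and drop out.
Ladder weight 28.9×9.8 = 283.2 N acts at 1.36 m along the ladder; its horizontal arm is 1.36·cos73.1° = 0.3954 m → τ = 112 N·m clockwise.
Wall normal N acts horizontally at the top; its moment arm is the height L sinθ = 2.72·sin73.1° = 2.603 m, counterclockwise.
Balancing moments: N × 2.603 = 112, giving N = 43.03 N.
ΣFx = 0 ⇒ f = N_wall = 43.03 N. ΣFy = 0 ⇒ N_floor = 283.2 N.
μ_min = f / N_floor = 43.03 / 283.2 = 0.152.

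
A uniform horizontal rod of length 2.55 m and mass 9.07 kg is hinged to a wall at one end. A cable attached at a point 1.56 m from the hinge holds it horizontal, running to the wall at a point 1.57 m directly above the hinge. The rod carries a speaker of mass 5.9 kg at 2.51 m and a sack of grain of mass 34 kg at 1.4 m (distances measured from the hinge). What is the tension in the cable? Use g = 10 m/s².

T ≈ 668 N

Sum moments about the hinge (the unknown hinge reaction has zero arm there).
Beam weight: 9.07 × 10 = 90.7 N down at 1.275 m → arm 1.275 m, τ = 90.7 × 1.275 = 115.6 N·m clockwise.
Speaker: 5.9 × 10 = 59 N down at 2.51 m → arm 2.51 m, τ = 59 × 2.51 = 148.1 N·m clockwise.
Sack of grain: 34 × 10 = 340 N down at 1.4 m → arm 1.4 m, τ = 340 × 1.4 = 476 N·m clockwise.
Total clockwise load moment = 739.7 N·m.
The cable tension T acts at 1.56 m; only its component perpendicular to the rod, T sinθ, produces torque. sinθ = h/√(h²+d²) = 1.57/√(1.57²+1.56²) = 0.7094.
Balancing moments: T × 1.56 × 0.7094 = 739.7, giving T = 739.7 / 1.107 = 668 N.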